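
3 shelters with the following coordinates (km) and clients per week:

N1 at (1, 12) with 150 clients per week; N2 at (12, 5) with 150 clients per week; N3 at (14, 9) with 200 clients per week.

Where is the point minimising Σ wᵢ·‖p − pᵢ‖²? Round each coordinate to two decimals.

The minimiser of Σwᵢ‖p−pᵢ‖² is the weighted centroid p* = (Σwᵢpᵢ)/(Σwᵢ).
Σwᵢ = 500.
Σwᵢxᵢ = 150·1 + 150·12 + 200·14 = 4750.
Σwᵢyᵢ = 150·12 + 150·5 + 200·9 = 4350.
x* = 4750/500 = 9.50, y* = 4350/500 = 8.70.

(9.50, 8.70)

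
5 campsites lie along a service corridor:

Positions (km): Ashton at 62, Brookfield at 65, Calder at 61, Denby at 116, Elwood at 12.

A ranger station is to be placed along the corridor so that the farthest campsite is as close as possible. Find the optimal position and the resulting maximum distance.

location 64, max distance 52

The 1-center on a line is the midpoint of the two extreme points: leftmost at 12, rightmost at 116.
Optimal location = (12 + 116)/2 = 64; maximum distance = (116 − 12)/2 = 52.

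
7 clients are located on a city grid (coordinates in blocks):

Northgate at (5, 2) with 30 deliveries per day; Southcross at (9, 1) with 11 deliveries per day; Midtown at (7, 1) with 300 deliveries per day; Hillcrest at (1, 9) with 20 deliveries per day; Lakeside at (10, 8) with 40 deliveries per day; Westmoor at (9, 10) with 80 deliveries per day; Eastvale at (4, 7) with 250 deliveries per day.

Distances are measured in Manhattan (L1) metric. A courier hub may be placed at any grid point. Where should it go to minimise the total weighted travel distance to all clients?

Manhattan distance separates: Σwᵢ(|x−xᵢ|+|y−yᵢ|) = Σwᵢ|x−xᵢ| + Σwᵢ|y−yᵢ|, so x and y are optimised independently as 1-D weighted medians.
Total weight W = 731; half = 365.5.
x-coordinate, sorted with cumulative weight:
  x=1 (Hillcrest, w=20) cum 20
  x=4 (Eastvale, w=250) cum 270
  x=5 (Northgate, w=30) cum 300
  x=7 (Midtown, w=300) cum 600  ← median
  x=9 (Southcross, w=11) cum 611
  x=9 (Westmoor, w=80) cum 691
  x=10 (Lakeside, w=40) cum 731
⇒ x* = 7
y-coordinate, sorted with cumulative weight:
  y=1 (Southcross, w=11) cum 11
  y=1 (Midtown, w=300) cum 311
  y=2 (Northgate, w=30) cum 341
  y=7 (Eastvale, w=250) cum 591  ← median
  y=8 (Lakeside, w=40) cum 631
  y=9 (Hillcrest, w=20) cum 651
  y=10 (Westmoor, w=80) cum 731
⇒ y* = 7

(7, 7)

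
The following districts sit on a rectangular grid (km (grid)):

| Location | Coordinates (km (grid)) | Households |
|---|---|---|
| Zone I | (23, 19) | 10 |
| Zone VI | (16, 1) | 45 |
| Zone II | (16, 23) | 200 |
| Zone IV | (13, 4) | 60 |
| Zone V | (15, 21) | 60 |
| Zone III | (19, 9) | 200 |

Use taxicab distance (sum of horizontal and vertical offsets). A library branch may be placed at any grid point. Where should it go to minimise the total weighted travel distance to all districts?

Manhattan distance separates: Σwᵢ(|x−xᵢ|+|y−yᵢ|) = Σwᵢ|x−xᵢ| + Σwᵢ|y−yᵢ|, so x and y are optimised independently as 1-D weighted medians.
Total weight W = 575; half = 287.5.
x-coordinate, sorted with cumulative weight:
  x=13 (Zone IV, w=60) cum 60
  x=15 (Zone V, w=60) cum 120
  x=16 (Zone VI, w=45) cum 165
  x=16 (Zone II, w=200) cum 365  ← median
  x=19 (Zone III, w=200) cum 565
  x=23 (Zone I, w=10) cum 575
⇒ x* = 16
y-coordinate, sorted with cumulative weight:
  y=1 (Zone VI, w=45) cum 45
  y=4 (Zone IV, w=60) cum 105
  y=9 (Zone III, w=200) cum 305  ← median
  y=19 (Zone I, w=10) cum 315
  y=21 (Zone V, w=60) cum 375
  y=23 (Zone II, w=200) cum 575
⇒ y* = 9

(16, 9)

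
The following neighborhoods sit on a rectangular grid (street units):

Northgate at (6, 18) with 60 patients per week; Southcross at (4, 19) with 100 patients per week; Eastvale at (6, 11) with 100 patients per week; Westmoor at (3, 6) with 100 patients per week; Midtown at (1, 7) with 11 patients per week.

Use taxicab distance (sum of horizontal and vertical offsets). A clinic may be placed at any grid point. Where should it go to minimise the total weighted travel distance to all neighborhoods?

Manhattan distance separates: Σwᵢ(|x−xᵢ|+|y−yᵢ|) = Σwᵢ|x−xᵢ| + Σwᵢ|y−yᵢ|, so x and y are optimised independently as 1-D weighted medians.
Total weight W = 371; half = 185.5.
x-coordinate, sorted with cumulative weight:
  x=1 (Midtown, w=11) cum 11
  x=3 (Westmoor, w=100) cum 111
  x=4 (Southcross, w=100) cum 211  ← median
  x=6 (Northgate, w=60) cum 271
  x=6 (Eastvale, w=100) cum 371
⇒ x* = 4
y-coordinate, sorted with cumulative weight:
  y=6 (Westmoor, w=100) cum 100
  y=7 (Midtown, w=11) cum 111
  y=11 (Eastvale, w=100) cum 211  ← median
  y=18 (Northgate, w=60) cum 271
  y=19 (Southcross, w=100) cum 371
⇒ y* = 11

(4, 11)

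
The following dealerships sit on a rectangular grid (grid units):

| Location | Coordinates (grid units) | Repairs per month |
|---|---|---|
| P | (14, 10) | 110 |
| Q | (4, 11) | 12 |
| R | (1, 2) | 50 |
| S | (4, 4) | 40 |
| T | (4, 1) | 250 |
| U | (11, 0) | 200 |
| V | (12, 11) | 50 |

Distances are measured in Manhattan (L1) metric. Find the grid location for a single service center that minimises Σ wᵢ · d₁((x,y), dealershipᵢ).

(11, 1)

Manhattan distance separates: Σwᵢ(|x−xᵢ|+|y−yᵢ|) = Σwᵢ|x−xᵢ| + Σwᵢ|y−yᵢ|, so x and y are optimised independently as 1-D weighted medians.
Total weight W = 712; half = 356.
x-coordinate, sorted with cumulative weight:
  x=1 (R, w=50) cum 50
  x=4 (Q, w=12) cum 62
  x=4 (S, w=40) cum 102
  x=4 (T, w=250) cum 352
  x=11 (U, w=200) cum 552  ← median
  x=12 (V, w=50) cum 602
  x=14 (P, w=110) cum 712
⇒ x* = 11
y-coordinate, sorted with cumulative weight:
  y=0 (U, w=200) cum 200
  y=1 (T, w=250) cum 450  ← median
  y=2 (R, w=50) cum 500
  y=4 (S, w=40) cum 540
  y=10 (P, w=110) cum 650
  y=11 (Q, w=12) cum 662
  y=11 (V, w=50) cum 712
⇒ y* = 1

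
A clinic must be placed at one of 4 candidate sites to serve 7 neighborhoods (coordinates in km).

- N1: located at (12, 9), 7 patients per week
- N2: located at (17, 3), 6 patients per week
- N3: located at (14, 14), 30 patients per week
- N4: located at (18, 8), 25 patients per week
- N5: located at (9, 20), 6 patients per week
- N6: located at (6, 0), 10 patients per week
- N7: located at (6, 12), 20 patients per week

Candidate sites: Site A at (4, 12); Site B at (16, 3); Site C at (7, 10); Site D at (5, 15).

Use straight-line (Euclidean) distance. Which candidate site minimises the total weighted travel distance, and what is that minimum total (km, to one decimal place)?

Site C, total 836.7 km

Total weighted distance at each candidate:
  Site A (4, 12): total = 1042.9
  Site B (16, 3): total = 1010.3
  Site C (7, 10): total = 836.7
  Site D (5, 15): total = 1059.1
Minimum is at Site C with total 836.7 km.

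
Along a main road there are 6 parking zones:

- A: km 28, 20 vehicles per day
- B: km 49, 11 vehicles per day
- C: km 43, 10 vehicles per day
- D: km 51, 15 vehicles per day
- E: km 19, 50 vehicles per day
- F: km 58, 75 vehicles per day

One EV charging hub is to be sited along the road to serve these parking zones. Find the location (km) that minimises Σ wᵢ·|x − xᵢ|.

For a sum of weighted absolute distances on a line, the optimum is the weighted median (not the mean). Total weight W = 181; half-weight = 90.5.
Sort by position and accumulate weight:
  km 19 (E, w=50) → cum 50
  km 28 (A, w=20) → cum 70
  km 43 (C, w=10) → cum 80
  km 49 (B, w=11) → cum 91  ≥ 90.5 → median here
  km 51 (D, w=15) → cum 106
  km 58 (F, w=75) → cum 181
Optimal location: km 49.

x = 49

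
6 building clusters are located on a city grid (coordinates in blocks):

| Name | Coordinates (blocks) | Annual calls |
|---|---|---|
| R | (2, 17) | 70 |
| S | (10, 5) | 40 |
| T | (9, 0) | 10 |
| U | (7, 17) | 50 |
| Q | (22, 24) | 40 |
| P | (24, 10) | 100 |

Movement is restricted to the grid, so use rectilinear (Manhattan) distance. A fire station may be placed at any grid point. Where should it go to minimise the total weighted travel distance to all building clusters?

(10, 17)

Manhattan distance separates: Σwᵢ(|x−xᵢ|+|y−yᵢ|) = Σwᵢ|x−xᵢ| + Σwᵢ|y−yᵢ|, so x and y are optimised independently as 1-D weighted medians.
Total weight W = 310; half = 155.
x-coordinate, sorted with cumulative weight:
  x=2 (R, w=70) cum 70
  x=7 (U, w=50) cum 120
  x=9 (T, w=10) cum 130
  x=10 (S, w=40) cum 170  ← median
  x=22 (Q, w=40) cum 210
  x=24 (P, w=100) cum 310
⇒ x* = 10
y-coordinate, sorted with cumulative weight:
  y=0 (T, w=10) cum 10
  y=5 (S, w=40) cum 50
  y=10 (P, w=100) cum 150
  y=17 (R, w=70) cum 220  ← median
  y=17 (U, w=50) cum 270
  y=24 (Q, w=40) cum 310
⇒ y* = 17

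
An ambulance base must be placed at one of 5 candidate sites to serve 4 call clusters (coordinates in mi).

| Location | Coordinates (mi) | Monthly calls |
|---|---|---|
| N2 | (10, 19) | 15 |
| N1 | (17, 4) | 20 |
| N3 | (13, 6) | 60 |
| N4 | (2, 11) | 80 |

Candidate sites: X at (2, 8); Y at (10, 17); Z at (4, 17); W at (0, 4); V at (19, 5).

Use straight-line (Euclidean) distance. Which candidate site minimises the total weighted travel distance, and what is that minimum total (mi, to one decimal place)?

X, total 1425.3 mi

Total weighted distance at each candidate:
  X (2, 8): total = 1425.3
  Y (10, 17): total = 1809.4
  Z (4, 17): total = 1821.3
  W (0, 4): total = 1982.0
  V (19, 5): total = 2101.6
Minimum is at X with total 1425.3 mi.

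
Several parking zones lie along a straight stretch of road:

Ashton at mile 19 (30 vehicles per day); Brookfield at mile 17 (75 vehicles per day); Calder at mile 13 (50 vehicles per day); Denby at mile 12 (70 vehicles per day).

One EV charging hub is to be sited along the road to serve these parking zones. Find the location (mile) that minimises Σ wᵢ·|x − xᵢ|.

x = 13

For a sum of weighted absolute distances on a line, the optimum is the weighted median (not the mean). Total weight W = 225; half-weight = 112.5.
Sort by position and accumulate weight:
  mile 12 (Denby, w=70) → cum 70
  mile 13 (Calder, w=50) → cum 120  ≥ 112.5 → median here
  mile 17 (Brookfield, w=75) → cum 195
  mile 19 (Ashton, w=30) → cum 225
Optimal location: mile 13.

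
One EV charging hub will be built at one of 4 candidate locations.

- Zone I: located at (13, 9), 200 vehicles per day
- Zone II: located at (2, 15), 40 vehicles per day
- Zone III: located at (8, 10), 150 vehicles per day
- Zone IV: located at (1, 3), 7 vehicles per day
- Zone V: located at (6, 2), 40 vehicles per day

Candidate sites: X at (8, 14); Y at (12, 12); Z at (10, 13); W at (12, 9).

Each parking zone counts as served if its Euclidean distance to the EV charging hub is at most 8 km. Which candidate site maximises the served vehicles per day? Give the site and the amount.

X, covering 390

Coverage radius r = 8 km; a point is covered iff (Δx)²+(Δy)² ≤ 8² = 64.
  X (8, 14): covers {Zone I, Zone II, Zone III} → 390
  Y (12, 12): covers {Zone I, Zone III} → 350
  Z (10, 13): covers {Zone I, Zone III} → 350
  W (12, 9): covers {Zone I, Zone III} → 350
Maximum coverage at X: 390 vehicles per day.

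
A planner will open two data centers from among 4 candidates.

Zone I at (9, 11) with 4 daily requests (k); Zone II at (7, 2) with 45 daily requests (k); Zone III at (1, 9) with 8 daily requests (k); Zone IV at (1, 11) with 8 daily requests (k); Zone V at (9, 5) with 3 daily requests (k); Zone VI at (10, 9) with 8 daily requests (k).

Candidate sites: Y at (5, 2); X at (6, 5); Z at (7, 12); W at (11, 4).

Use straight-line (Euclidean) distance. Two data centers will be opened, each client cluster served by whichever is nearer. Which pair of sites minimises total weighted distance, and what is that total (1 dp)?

{Y, Z}, total 250.2

Evaluate every pair (each demand assigned to the nearer of the two):
  {Y, Z}: total = 250.2
  {Y, X}: total = 284.8
  {X, Z}: total = 294.1
  {Y, W}: total = 309.9
  {X, W}: total = 330.3
  {Z, W}: total = 353.2
Best pair: {Y, Z} with total 250.2.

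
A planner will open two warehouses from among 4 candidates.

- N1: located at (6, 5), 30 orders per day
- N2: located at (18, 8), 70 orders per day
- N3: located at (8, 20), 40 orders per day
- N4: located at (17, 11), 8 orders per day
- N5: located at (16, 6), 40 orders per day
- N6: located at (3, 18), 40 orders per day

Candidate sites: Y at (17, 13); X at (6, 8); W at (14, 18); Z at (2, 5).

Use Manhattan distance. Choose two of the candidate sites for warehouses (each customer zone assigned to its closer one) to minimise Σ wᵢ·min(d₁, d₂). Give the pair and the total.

{Y, X}, total 1926

Evaluate every pair (each demand assigned to the nearer of the two):
  {Y, X}: total = 1926
  {Y, Z}: total = 2076
  {Y, W}: total = 2086
  {X, W}: total = 2250
  {W, Z}: total = 2500
  {X, Z}: total = 2602
Best pair: {Y, X} with total 1926.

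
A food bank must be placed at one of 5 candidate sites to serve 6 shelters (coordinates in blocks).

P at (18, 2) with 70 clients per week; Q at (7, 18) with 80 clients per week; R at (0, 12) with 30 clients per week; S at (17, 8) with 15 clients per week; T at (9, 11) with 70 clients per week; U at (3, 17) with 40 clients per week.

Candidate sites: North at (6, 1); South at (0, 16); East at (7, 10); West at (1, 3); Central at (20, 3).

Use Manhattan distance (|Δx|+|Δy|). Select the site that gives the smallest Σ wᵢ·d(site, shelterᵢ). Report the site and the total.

Total weighted distance at each candidate:
  North (6, 1): total = 4800
  South (0, 16): total = 4595
  East (7, 10): total = 3070
  West (1, 3): total = 5315
  Central (20, 3): total = 6010
Minimum is at East with total 3070 blocks.

East, total 3070 blocks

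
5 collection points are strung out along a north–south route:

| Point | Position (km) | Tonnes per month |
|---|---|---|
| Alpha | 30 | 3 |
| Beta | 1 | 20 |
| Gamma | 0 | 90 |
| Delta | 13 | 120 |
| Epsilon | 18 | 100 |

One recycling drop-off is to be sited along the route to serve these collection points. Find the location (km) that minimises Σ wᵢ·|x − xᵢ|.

For a sum of weighted absolute distances on a line, the optimum is the weighted median (not the mean). Total weight W = 333; half-weight = 166.5.
Sort by position and accumulate weight:
  km 0 (Gamma, w=90) → cum 90
  km 1 (Beta, w=20) → cum 110
  km 13 (Delta, w=120) → cum 230  ≥ 166.5 → median here
  km 18 (Epsilon, w=100) → cum 330
  km 30 (Alpha, w=3) → cum 333
Optimal location: km 13.

x = 13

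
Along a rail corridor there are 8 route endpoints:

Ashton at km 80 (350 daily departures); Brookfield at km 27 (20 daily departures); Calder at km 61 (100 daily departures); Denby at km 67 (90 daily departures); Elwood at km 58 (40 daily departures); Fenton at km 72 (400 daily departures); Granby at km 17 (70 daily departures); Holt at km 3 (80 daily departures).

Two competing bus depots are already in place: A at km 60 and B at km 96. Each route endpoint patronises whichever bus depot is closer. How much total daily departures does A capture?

The indifferent point is the midpoint (60+96)/2 = 78; route endpoints left of it (closer to A at 60) go to A, those right go to B.
  Holt at 3 (w=80) → A
  Granby at 17 (w=70) → A
  Brookfield at 27 (w=20) → A
  Elwood at 58 (w=40) → A
  Calder at 61 (w=100) → A
  Denby at 67 (w=90) → A
  Fenton at 72 (w=400) → A
  Ashton at 80 (w=350) → B
A captures 800; B captures 350.

800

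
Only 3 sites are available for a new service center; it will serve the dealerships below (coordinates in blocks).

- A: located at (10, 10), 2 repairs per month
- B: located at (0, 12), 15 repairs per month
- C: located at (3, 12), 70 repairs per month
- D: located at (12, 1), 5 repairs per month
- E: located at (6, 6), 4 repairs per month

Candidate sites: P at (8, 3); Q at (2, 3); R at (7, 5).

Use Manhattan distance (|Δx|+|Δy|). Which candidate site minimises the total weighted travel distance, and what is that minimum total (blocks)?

Q, total 983 blocks

Total weighted distance at each candidate:
  P (8, 3): total = 1303
  Q (2, 3): total = 983
  R (7, 5): total = 1049
Minimum is at Q with total 983 blocks.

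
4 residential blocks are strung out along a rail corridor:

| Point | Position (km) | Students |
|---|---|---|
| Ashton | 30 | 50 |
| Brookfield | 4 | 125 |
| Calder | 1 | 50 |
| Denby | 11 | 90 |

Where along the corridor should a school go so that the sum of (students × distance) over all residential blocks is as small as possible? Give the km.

For a sum of weighted absolute distances on a line, the optimum is the weighted median (not the mean). Total weight W = 315; half-weight = 157.5.
Sort by position and accumulate weight:
  km 1 (Calder, w=50) → cum 50
  km 4 (Brookfield, w=125) → cum 175  ≥ 157.5 → median here
  km 11 (Denby, w=90) → cum 265
  km 30 (Ashton, w=50) → cum 315
Optimal location: km 4.

x = 4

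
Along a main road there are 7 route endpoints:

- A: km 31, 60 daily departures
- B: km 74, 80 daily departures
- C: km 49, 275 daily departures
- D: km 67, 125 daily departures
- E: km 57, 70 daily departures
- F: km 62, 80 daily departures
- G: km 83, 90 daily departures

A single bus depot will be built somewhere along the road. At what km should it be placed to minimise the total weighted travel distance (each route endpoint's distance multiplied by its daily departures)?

For a sum of weighted absolute distances on a line, the optimum is the weighted median (not the mean). Total weight W = 780; half-weight = 390.
Sort by position and accumulate weight:
  km 31 (A, w=60) → cum 60
  km 49 (C, w=275) → cum 335
  km 57 (E, w=70) → cum 405  ≥ 390 → median here
  km 62 (F, w=80) → cum 485
  km 67 (D, w=125) → cum 610
  km 74 (B, w=80) → cum 690
  km 83 (G, w=90) → cum 780
Optimal location: km 57.

x = 57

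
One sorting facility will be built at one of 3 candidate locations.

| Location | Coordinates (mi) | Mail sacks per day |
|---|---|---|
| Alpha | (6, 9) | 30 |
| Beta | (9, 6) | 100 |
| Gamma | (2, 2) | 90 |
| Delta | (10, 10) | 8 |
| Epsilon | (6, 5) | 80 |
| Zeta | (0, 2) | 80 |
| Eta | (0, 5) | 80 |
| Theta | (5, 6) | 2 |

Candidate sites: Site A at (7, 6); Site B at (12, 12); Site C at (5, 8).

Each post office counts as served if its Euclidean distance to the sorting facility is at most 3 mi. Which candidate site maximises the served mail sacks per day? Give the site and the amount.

Site A, covering 182

Coverage radius r = 3 mi; a point is covered iff (Δx)²+(Δy)² ≤ 3² = 9.
  Site A (7, 6): covers {Beta, Epsilon, Theta} → 182
  Site B (12, 12): covers {Delta} → 8
  Site C (5, 8): covers {Alpha, Theta} → 32
Maximum coverage at Site A: 182 mail sacks per day.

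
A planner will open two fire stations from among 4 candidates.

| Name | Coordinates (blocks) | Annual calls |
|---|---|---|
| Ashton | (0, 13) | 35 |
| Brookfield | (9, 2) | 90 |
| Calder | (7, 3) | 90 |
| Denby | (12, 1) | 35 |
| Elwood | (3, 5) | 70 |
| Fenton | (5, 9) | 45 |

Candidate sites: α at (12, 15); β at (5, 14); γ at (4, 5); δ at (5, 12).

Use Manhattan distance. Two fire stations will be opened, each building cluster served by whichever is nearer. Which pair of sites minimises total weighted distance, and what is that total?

Evaluate every pair (each demand assigned to the nearer of the two):
  {γ, δ}: total = 2005
  {β, γ}: total = 2095
  {α, γ}: total = 2305
  {α, δ}: total = 3715
  {β, δ}: total = 3855
  {α, β}: total = 4305
Best pair: {γ, δ} with total 2005.

{γ, δ}, total 2005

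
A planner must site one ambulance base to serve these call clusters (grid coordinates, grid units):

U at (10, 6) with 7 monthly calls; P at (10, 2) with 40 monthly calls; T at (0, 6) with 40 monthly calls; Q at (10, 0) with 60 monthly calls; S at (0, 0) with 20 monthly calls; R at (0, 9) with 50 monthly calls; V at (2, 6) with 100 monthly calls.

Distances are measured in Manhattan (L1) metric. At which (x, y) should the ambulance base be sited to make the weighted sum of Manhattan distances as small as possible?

Manhattan distance separates: Σwᵢ(|x−xᵢ|+|y−yᵢ|) = Σwᵢ|x−xᵢ| + Σwᵢ|y−yᵢ|, so x and y are optimised independently as 1-D weighted medians.
Total weight W = 317; half = 158.5.
x-coordinate, sorted with cumulative weight:
  x=0 (T, w=40) cum 40
  x=0 (S, w=20) cum 60
  x=0 (R, w=50) cum 110
  x=2 (V, w=100) cum 210  ← median
  x=10 (U, w=7) cum 217
  x=10 (P, w=40) cum 257
  x=10 (Q, w=60) cum 317
⇒ x* = 2
y-coordinate, sorted with cumulative weight:
  y=0 (Q, w=60) cum 60
  y=0 (S, w=20) cum 80
  y=2 (P, w=40) cum 120
  y=6 (U, w=7) cum 127
  y=6 (T, w=40) cum 167  ← median
  y=6 (V, w=100) cum 267
  y=9 (R, w=50) cum 317
⇒ y* = 6

(2, 6)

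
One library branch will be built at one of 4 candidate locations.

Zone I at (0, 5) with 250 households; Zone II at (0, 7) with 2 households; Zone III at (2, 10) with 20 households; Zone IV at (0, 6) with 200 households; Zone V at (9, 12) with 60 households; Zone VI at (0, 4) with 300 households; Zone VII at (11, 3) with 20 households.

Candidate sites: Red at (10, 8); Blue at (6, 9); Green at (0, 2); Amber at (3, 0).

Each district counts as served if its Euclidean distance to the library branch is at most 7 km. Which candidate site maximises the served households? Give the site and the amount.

Coverage radius r = 7 km; a point is covered iff (Δx)²+(Δy)² ≤ 7² = 49.
  Red (10, 8): covers {Zone V, Zone VII} → 80
  Blue (6, 9): covers {Zone II, Zone III, Zone IV, Zone V} → 282
  Green (0, 2): covers {Zone I, Zone II, Zone IV, Zone VI} → 752
  Amber (3, 0): covers {Zone I, Zone IV, Zone VI} → 750
Maximum coverage at Green: 752 households.

Green, covering 752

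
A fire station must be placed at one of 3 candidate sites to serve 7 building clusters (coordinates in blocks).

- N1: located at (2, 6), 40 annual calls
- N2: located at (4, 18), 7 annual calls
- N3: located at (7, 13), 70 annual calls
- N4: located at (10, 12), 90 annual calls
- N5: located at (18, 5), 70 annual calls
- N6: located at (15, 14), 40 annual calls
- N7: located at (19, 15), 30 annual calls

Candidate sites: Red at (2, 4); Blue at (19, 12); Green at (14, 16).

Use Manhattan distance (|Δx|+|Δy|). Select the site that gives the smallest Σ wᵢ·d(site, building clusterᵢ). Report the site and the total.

Total weighted distance at each candidate:
  Red (2, 4): total = 5562
  Blue (19, 12): total = 3677
  Green (14, 16): total = 3734
Minimum is at Blue with total 3677 blocks.

Blue, total 3677 blocks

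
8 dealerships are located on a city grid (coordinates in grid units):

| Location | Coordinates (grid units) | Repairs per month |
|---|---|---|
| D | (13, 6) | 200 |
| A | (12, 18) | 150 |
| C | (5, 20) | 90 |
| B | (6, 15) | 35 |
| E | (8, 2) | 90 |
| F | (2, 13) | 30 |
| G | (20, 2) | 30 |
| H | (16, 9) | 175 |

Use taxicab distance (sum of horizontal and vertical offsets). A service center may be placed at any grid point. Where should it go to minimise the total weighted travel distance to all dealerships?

(13, 9)

Manhattan distance separates: Σwᵢ(|x−xᵢ|+|y−yᵢ|) = Σwᵢ|x−xᵢ| + Σwᵢ|y−yᵢ|, so x and y are optimised independently as 1-D weighted medians.
Total weight W = 800; half = 400.
x-coordinate, sorted with cumulative weight:
  x=2 (F, w=30) cum 30
  x=5 (C, w=90) cum 120
  x=6 (B, w=35) cum 155
  x=8 (E, w=90) cum 245
  x=12 (A, w=150) cum 395
  x=13 (D, w=200) cum 595  ← median
  x=16 (H, w=175) cum 770
  x=20 (G, w=30) cum 800
⇒ x* = 13
y-coordinate, sorted with cumulative weight:
  y=2 (E, w=90) cum 90
  y=2 (G, w=30) cum 120
  y=6 (D, w=200) cum 320
  y=9 (H, w=175) cum 495  ← median
  y=13 (F, w=30) cum 525
  y=15 (B, w=35) cum 560
  y=18 (A, w=150) cum 710
  y=20 (C, w=90) cum 800
⇒ y* = 9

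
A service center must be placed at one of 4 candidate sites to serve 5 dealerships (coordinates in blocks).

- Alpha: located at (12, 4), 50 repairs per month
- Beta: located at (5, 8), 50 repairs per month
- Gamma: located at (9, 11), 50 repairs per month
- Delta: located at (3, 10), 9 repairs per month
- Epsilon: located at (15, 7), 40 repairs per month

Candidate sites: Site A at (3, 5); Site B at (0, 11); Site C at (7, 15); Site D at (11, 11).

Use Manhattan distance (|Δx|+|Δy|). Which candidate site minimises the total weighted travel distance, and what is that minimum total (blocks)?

Total weighted distance at each candidate:
  Site A (3, 5): total = 1955
  Site B (0, 11): total = 2596
  Site C (7, 15): total = 2271
  Site D (11, 11): total = 1351
Minimum is at Site D with total 1351 blocks.

Site D, total 1351 blocks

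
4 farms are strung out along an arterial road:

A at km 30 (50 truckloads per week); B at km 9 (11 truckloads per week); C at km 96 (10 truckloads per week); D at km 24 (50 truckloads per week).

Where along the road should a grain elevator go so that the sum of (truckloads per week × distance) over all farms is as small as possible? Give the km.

For a sum of weighted absolute distances on a line, the optimum is the weighted median (not the mean). Total weight W = 121; half-weight = 60.5.
Sort by position and accumulate weight:
  km 9 (B, w=11) → cum 11
  km 24 (D, w=50) → cum 61  ≥ 60.5 → median here
  km 30 (A, w=50) → cum 111
  km 96 (C, w=10) → cum 121
Optimal location: km 24.

x = 24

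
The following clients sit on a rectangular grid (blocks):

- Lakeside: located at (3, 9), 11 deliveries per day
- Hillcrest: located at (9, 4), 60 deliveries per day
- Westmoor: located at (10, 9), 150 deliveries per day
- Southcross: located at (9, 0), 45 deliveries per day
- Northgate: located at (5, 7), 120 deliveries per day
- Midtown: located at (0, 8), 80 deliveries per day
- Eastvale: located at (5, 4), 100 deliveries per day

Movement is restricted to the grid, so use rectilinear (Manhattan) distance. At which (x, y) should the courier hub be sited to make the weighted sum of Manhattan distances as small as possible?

Manhattan distance separates: Σwᵢ(|x−xᵢ|+|y−yᵢ|) = Σwᵢ|x−xᵢ| + Σwᵢ|y−yᵢ|, so x and y are optimised independently as 1-D weighted medians.
Total weight W = 566; half = 283.
x-coordinate, sorted with cumulative weight:
  x=0 (Midtown, w=80) cum 80
  x=3 (Lakeside, w=11) cum 91
  x=5 (Northgate, w=120) cum 211
  x=5 (Eastvale, w=100) cum 311  ← median
  x=9 (Hillcrest, w=60) cum 371
  x=9 (Southcross, w=45) cum 416
  x=10 (Westmoor, w=150) cum 566
⇒ x* = 5
y-coordinate, sorted with cumulative weight:
  y=0 (Southcross, w=45) cum 45
  y=4 (Hillcrest, w=60) cum 105
  y=4 (Eastvale, w=100) cum 205
  y=7 (Northgate, w=120) cum 325  ← median
  y=8 (Midtown, w=80) cum 405
  y=9 (Lakeside, w=11) cum 416
  y=9 (Westmoor, w=150) cum 566
⇒ y* = 7

(5, 7)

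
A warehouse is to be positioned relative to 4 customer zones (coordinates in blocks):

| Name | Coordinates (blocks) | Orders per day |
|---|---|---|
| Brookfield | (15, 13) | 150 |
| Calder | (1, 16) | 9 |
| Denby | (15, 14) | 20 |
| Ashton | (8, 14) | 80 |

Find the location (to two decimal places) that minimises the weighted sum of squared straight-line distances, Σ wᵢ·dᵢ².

(12.35, 13.49)

The minimiser of Σwᵢ‖p−pᵢ‖² is the weighted centroid p* = (Σwᵢpᵢ)/(Σwᵢ).
Σwᵢ = 259.
Σwᵢxᵢ = 150·15 + 9·1 + 20·15 + 80·8 = 3199.
Σwᵢyᵢ = 150·13 + 9·16 + 20·14 + 80·14 = 3494.
x* = 3199/259 = 12.35, y* = 3494/259 = 13.49.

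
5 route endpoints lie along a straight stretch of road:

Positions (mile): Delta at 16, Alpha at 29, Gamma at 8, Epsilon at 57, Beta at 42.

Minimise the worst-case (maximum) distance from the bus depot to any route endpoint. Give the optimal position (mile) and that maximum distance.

location 32.5, max distance 24.5

The 1-center on a line is the midpoint of the two extreme points: leftmost at 8, rightmost at 57.
Optimal location = (8 + 57)/2 = 32.5; maximum distance = (57 − 8)/2 = 24.5.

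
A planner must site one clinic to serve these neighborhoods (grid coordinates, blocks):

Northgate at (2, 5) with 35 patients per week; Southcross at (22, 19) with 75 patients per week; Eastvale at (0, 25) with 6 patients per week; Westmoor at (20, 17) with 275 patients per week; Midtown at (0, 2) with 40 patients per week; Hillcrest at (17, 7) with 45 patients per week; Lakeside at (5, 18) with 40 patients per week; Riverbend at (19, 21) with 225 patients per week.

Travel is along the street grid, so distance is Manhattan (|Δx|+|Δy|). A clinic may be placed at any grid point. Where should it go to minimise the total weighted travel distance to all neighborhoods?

Manhattan distance separates: Σwᵢ(|x−xᵢ|+|y−yᵢ|) = Σwᵢ|x−xᵢ| + Σwᵢ|y−yᵢ|, so x and y are optimised independently as 1-D weighted medians.
Total weight W = 741; half = 370.5.
x-coordinate, sorted with cumulative weight:
  x=0 (Eastvale, w=6) cum 6
  x=0 (Midtown, w=40) cum 46
  x=2 (Northgate, w=35) cum 81
  x=5 (Lakeside, w=40) cum 121
  x=17 (Hillcrest, w=45) cum 166
  x=19 (Riverbend, w=225) cum 391  ← median
  x=20 (Westmoor, w=275) cum 666
  x=22 (Southcross, w=75) cum 741
⇒ x* = 19
y-coordinate, sorted with cumulative weight:
  y=2 (Midtown, w=40) cum 40
  y=5 (Northgate, w=35) cum 75
  y=7 (Hillcrest, w=45) cum 120
  y=17 (Westmoor, w=275) cum 395  ← median
  y=18 (Lakeside, w=40) cum 435
  y=19 (Southcross, w=75) cum 510
  y=21 (Riverbend, w=225) cum 735
  y=25 (Eastvale, w=6) cum 741
⇒ y* = 17

(19, 17)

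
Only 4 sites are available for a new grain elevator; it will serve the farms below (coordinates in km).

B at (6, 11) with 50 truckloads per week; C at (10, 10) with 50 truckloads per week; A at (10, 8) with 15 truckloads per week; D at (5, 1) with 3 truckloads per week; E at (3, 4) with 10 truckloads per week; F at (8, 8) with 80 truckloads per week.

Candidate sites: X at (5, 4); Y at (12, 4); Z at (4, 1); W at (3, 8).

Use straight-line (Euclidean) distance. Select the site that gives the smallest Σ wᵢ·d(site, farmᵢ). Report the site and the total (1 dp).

W, total 1143.0 km

Total weighted distance at each candidate:
  X (5, 4): total = 1269.1
  Y (12, 4): total = 1409.7
  Z (4, 1): total = 1868.6
  W (3, 8): total = 1143.0
Minimum is at W with total 1143.0 km.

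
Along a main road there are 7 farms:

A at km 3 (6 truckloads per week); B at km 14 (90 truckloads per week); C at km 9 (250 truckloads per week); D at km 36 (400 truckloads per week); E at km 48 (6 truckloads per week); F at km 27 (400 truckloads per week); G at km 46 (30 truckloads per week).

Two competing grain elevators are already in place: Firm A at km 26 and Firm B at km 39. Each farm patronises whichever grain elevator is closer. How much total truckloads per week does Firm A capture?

746

The indifferent point is the midpoint (26+39)/2 = 32.5; farms left of it (closer to Firm A at 26) go to Firm A, those right go to Firm B.
  A at 3 (w=6) → Firm A
  C at 9 (w=250) → Firm A
  B at 14 (w=90) → Firm A
  F at 27 (w=400) → Firm A
  D at 36 (w=400) → Firm B
  G at 46 (w=30) → Firm B
  E at 48 (w=6) → Firm B
Firm A captures 746; Firm B captures 436.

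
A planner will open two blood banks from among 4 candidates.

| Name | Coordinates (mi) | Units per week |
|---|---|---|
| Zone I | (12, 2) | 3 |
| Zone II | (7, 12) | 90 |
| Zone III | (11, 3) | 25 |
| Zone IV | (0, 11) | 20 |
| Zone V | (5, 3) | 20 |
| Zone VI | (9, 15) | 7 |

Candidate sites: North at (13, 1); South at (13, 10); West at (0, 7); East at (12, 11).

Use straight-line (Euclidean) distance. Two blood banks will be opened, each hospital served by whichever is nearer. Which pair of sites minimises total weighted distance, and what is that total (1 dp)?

Evaluate every pair (each demand assigned to the nearer of the two):
  {West, East}: total = 930.5
  {North, East}: total = 973.8
  {South, West}: total = 1028.3
  {North, South}: total = 1114.7
  {North, West}: total = 1141.5
  {South, East}: total = 1152.7
Best pair: {West, East} with total 930.5.

{West, East}, total 930.5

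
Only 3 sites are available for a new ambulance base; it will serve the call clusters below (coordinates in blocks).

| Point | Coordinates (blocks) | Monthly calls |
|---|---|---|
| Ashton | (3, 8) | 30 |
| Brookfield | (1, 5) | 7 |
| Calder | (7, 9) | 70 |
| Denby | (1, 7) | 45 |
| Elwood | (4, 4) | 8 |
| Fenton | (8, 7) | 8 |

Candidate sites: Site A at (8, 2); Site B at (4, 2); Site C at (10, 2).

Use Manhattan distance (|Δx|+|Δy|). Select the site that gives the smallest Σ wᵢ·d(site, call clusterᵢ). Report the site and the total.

Site B, total 1400 blocks

Total weighted distance at each candidate:
  Site A (8, 2): total = 1588
  Site B (4, 2): total = 1400
  Site C (10, 2): total = 1924
Minimum is at Site B with total 1400 blocks.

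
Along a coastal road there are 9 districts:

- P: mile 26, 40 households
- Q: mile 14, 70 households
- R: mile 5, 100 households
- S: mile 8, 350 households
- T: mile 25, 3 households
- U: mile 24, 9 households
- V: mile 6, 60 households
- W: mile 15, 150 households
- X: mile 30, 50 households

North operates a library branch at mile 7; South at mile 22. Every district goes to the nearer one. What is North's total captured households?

The indifferent point is the midpoint (7+22)/2 = 14.5; districts left of it (closer to North at 7) go to North, those right go to South.
  R at 5 (w=100) → North
  V at 6 (w=60) → North
  S at 8 (w=350) → North
  Q at 14 (w=70) → North
  W at 15 (w=150) → South
  U at 24 (w=9) → South
  T at 25 (w=3) → South
  P at 26 (w=40) → South
  X at 30 (w=50) → South
North captures 580; South captures 252.

580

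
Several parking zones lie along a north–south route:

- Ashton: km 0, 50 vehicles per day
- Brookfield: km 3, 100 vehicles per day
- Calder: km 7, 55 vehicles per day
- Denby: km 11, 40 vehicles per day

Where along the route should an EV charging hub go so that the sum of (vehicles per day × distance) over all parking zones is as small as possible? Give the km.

For a sum of weighted absolute distances on a line, the optimum is the weighted median (not the mean). Total weight W = 245; half-weight = 122.5.
Sort by position and accumulate weight:
  km 0 (Ashton, w=50) → cum 50
  km 3 (Brookfield, w=100) → cum 150  ≥ 122.5 → median here
  km 7 (Calder, w=55) → cum 205
  km 11 (Denby, w=40) → cum 245
Optimal location: km 3.

x = 3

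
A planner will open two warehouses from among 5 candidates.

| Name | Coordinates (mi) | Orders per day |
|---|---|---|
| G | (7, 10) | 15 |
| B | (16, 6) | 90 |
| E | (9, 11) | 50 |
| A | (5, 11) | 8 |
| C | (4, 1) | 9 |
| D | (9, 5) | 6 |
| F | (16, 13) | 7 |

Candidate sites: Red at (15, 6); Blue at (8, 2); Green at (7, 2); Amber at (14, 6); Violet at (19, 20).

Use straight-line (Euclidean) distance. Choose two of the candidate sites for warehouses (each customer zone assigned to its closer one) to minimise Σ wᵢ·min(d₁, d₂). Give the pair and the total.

{Red, Green}, total 773.9

Evaluate every pair (each demand assigned to the nearer of the two):
  {Red, Green}: total = 773.9
  {Red, Blue}: total = 782.9
  {Red, Amber}: total = 827.6
  {Green, Amber}: total = 828.4
  {Blue, Amber}: total = 837.4
  {Red, Violet}: total = 898.9
  {Amber, Violet}: total = 919.0
  {Blue, Violet}: total = 1564.0
  {Blue, Green}: total = 1594.2
  {Green, Violet}: total = 1644.5
Best pair: {Red, Green} with total 773.9.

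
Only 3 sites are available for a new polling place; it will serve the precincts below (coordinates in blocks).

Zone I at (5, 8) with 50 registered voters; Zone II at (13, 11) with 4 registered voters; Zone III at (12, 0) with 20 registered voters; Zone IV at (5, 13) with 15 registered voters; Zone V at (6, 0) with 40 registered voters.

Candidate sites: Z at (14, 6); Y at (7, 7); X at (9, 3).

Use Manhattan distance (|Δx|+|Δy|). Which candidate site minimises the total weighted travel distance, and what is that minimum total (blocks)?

Y, total 870 blocks

Total weighted distance at each candidate:
  Z (14, 6): total = 1534
  Y (7, 7): total = 870
  X (9, 3): total = 1068
Minimum is at Y with total 870 blocks.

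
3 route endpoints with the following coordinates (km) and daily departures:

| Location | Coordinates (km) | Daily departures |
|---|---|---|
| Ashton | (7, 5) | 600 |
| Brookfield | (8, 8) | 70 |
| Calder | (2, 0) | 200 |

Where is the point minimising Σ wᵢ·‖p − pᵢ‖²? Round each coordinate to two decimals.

The minimiser of Σwᵢ‖p−pᵢ‖² is the weighted centroid p* = (Σwᵢpᵢ)/(Σwᵢ).
Σwᵢ = 870.
Σwᵢxᵢ = 600·7 + 70·8 + 200·2 = 5160.
Σwᵢyᵢ = 600·5 + 70·8 + 200·0 = 3560.
x* = 5160/870 = 5.93, y* = 3560/870 = 4.09.

(5.93, 4.09)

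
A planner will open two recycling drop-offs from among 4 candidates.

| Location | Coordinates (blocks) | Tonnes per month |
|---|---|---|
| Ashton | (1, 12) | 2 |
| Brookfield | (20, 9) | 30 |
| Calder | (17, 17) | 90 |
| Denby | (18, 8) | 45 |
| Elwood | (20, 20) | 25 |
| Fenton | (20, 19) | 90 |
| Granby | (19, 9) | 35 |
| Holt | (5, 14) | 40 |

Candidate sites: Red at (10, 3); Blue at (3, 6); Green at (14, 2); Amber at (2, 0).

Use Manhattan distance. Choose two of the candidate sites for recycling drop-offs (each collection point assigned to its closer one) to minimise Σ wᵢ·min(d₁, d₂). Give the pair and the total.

Evaluate every pair (each demand assigned to the nearer of the two):
  {Blue, Green}: total = 5966
  {Red, Green}: total = 6226
  {Green, Amber}: total = 6256
  {Red, Blue}: total = 6911
  {Red, Amber}: total = 7161
  {Blue, Amber}: total = 8171
Best pair: {Blue, Green} with total 5966.

{Blue, Green}, total 5966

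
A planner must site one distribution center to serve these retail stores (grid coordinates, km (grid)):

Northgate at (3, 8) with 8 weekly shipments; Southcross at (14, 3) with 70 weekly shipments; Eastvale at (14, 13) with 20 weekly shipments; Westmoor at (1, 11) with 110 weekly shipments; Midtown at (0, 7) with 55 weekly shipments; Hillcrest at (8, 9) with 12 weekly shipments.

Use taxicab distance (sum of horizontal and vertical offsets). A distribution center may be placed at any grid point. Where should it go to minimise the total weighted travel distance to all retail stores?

Manhattan distance separates: Σwᵢ(|x−xᵢ|+|y−yᵢ|) = Σwᵢ|x−xᵢ| + Σwᵢ|y−yᵢ|, so x and y are optimised independently as 1-D weighted medians.
Total weight W = 275; half = 137.5.
x-coordinate, sorted with cumulative weight:
  x=0 (Midtown, w=55) cum 55
  x=1 (Westmoor, w=110) cum 165  ← median
  x=3 (Northgate, w=8) cum 173
  x=8 (Hillcrest, w=12) cum 185
  x=14 (Southcross, w=70) cum 255
  x=14 (Eastvale, w=20) cum 275
⇒ x* = 1
y-coordinate, sorted with cumulative weight:
  y=3 (Southcross, w=70) cum 70
  y=7 (Midtown, w=55) cum 125
  y=8 (Northgate, w=8) cum 133
  y=9 (Hillcrest, w=12) cum 145  ← median
  y=11 (Westmoor, w=110) cum 255
  y=13 (Eastvale, w=20) cum 275
⇒ y* = 9

(1, 9)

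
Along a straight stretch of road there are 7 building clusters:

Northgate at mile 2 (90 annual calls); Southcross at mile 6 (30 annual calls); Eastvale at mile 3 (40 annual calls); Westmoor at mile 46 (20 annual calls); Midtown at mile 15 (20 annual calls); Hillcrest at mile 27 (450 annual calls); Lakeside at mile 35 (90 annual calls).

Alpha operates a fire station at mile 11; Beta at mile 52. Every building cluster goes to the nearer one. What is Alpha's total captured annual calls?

The indifferent point is the midpoint (11+52)/2 = 31.5; building clusters left of it (closer to Alpha at 11) go to Alpha, those right go to Beta.
  Northgate at 2 (w=90) → Alpha
  Eastvale at 3 (w=40) → Alpha
  Southcross at 6 (w=30) → Alpha
  Midtown at 15 (w=20) → Alpha
  Hillcrest at 27 (w=450) → Alpha
  Lakeside at 35 (w=90) → Beta
  Westmoor at 46 (w=20) → Beta
Alpha captures 630; Beta captures 110.

630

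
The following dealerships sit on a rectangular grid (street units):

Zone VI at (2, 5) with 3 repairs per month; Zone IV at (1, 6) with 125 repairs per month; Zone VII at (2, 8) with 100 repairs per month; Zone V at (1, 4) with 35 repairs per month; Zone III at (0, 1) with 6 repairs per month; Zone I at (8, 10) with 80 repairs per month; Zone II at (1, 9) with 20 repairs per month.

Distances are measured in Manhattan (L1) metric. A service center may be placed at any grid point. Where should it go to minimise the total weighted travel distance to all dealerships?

(1, 8)

Manhattan distance separates: Σwᵢ(|x−xᵢ|+|y−yᵢ|) = Σwᵢ|x−xᵢ| + Σwᵢ|y−yᵢ|, so x and y are optimised independently as 1-D weighted medians.
Total weight W = 369; half = 184.5.
x-coordinate, sorted with cumulative weight:
  x=0 (Zone III, w=6) cum 6
  x=1 (Zone IV, w=125) cum 131
  x=1 (Zone V, w=35) cum 166
  x=1 (Zone II, w=20) cum 186  ← median
  x=2 (Zone VI, w=3) cum 189
  x=2 (Zone VII, w=100) cum 289
  x=8 (Zone I, w=80) cum 369
⇒ x* = 1
y-coordinate, sorted with cumulative weight:
  y=1 (Zone III, w=6) cum 6
  y=4 (Zone V, w=35) cum 41
  y=5 (Zone VI, w=3) cum 44
  y=6 (Zone IV, w=125) cum 169
  y=8 (Zone VII, w=100) cum 269  ← median
  y=9 (Zone II, w=20) cum 289
  y=10 (Zone I, w=80) cum 369
⇒ y* = 8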